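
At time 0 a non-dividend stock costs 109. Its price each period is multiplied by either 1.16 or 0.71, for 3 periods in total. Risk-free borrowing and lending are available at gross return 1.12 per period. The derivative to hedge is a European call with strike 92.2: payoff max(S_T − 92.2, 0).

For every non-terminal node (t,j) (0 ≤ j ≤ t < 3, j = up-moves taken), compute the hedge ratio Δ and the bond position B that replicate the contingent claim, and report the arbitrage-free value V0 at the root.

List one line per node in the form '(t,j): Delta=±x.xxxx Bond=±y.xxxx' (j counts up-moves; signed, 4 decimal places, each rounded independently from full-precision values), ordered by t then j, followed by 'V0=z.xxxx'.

Since d<R<u, set p* = (R−d)/(u−d) = 0.9111; price each node as the discounted p*-expectation of its children.
At expiry t=3: V(3,0)=0.0000, V(3,1)=0.0000, V(3,2)=11.9360, V(3,3)=77.9377
(2,0): S=54.9469. Δ = (V_up−V_dn)/(S_up−S_dn) = (0.0000−0.0000)/(63.7384−39.0123) = 0.0000. V = [p*·0.0000 + (1−p*)·0.0000]/1.12 = 0.0000. B = V − Δ·S = 0.0000.
(2,1): S=89.7724. Δ = (V_up−V_dn)/(S_up−S_dn) = (11.9360−0.0000)/(104.1360−63.7384) = 0.2955. V = [p*·11.9360 + (1−p*)·0.0000]/1.12 = 9.7098. B = V − Δ·S = -16.8146.
(2,2): S=146.6704. Δ = (V_up−V_dn)/(S_up−S_dn) = (77.9377−11.9360)/(170.1377−104.1360) = 1.0000. V = [p*·77.9377 + (1−p*)·11.9360]/1.12 = 64.3490. B = V − Δ·S = -82.3214.
(1,0): S=77.3900. Δ = (V_up−V_dn)/(S_up−S_dn) = (9.7098−0.0000)/(89.7724−54.9469) = 0.2788. V = [p*·9.7098 + (1−p*)·0.0000]/1.12 = 7.8989. B = V − Δ·S = -13.6785.
(1,1): S=126.4400. Δ = (V_up−V_dn)/(S_up−S_dn) = (64.3490−9.7098)/(146.6704−89.7724) = 0.9603. V = [p*·64.3490 + (1−p*)·9.7098]/1.12 = 53.1180. B = V − Δ·S = -68.3023.
(0,0): S=109.0000. Δ = (V_up−V_dn)/(S_up−S_dn) = (53.1180−7.8989)/(126.4400−77.3900) = 0.9219. V = [p*·53.1180 + (1−p*)·7.8989]/1.12 = 43.8380. B = V − Δ·S = -56.6490.
Self-financing check: at every node Δ·S+B equals the discounted successor values.

(0,0): Delta=0.9219 Bond=-56.6490
(1,0): Delta=0.2788 Bond=-13.6785
(1,1): Delta=0.9603 Bond=-68.3023
(2,0): Delta=0.0000 Bond=0.0000
(2,1): Delta=0.2955 Bond=-16.8146
(2,2): Delta=1.0000 Bond=-82.3214
V0=43.8380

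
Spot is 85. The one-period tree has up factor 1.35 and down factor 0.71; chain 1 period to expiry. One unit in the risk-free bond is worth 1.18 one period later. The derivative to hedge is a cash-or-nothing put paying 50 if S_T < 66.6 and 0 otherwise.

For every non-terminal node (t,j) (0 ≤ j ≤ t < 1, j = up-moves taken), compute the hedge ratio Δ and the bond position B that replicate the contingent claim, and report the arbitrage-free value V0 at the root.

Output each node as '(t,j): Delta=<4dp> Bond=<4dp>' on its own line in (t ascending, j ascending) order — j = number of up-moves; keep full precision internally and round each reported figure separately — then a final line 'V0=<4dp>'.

Under the risk-neutral measure, an up-move has probability p* = (R−d)/(u−d) = 0.7344 and values discount at R = 1.18.
Terminal values V(1,·): V(1,0)=50.0000, V(1,1)=0.0000
(0,0): S=85.0000. Δ = (V_up−V_dn)/(S_up−S_dn) = (0.0000−50.0000)/(114.7500−60.3500) = -0.9191. V = [p*·0.0000 + (1−p*)·50.0000]/1.18 = 11.2553. B = V − Δ·S = 89.3803.
The time-0 hedge costs 11.2553, which is the no-arbitrage price.

(0,0): Delta=-0.9191 Bond=89.3803
V0=11.2553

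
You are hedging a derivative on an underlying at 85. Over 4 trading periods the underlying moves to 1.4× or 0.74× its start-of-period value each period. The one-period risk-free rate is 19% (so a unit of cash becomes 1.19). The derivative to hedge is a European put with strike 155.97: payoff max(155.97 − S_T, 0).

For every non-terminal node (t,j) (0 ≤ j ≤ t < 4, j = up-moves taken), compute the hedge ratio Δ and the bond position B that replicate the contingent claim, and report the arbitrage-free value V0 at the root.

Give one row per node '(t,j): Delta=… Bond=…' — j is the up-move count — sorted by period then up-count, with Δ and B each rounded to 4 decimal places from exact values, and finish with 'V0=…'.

(0,0): Delta=-0.4058 Bond=48.9996
(1,0): Delta=-0.8685 Bond=87.4121
(1,1): Delta=-0.2917 Bond=44.7283
(2,0): Delta=-1.0000 Bond=110.1405
(2,1): Delta=-0.8361 Bond=101.1643
(2,2): Delta=-0.1574 Bond=30.8558
(3,0): Delta=-1.0000 Bond=131.0672
(3,1): Delta=-1.0000 Bond=131.0672
(3,2): Delta=-0.7956 Bond=115.4008
(3,3): Delta=0.0000 Bond=0.0000
V0=14.5037

Risk-neutral probability p* = (R−d)/(u−d) = (1.19−0.74)/(1.4−0.74) = 0.6818.
At expiry t=4: V(4,0)=130.4814, V(4,1)=107.7483, V(4,2)=64.7398, V(4,3)=0.0000, V(4,4)=0.0000
Node (3,0) S=34.4440: V=(p*·107.7483+(1−p*)·130.4814)/1.19=96.6232; Δ=(107.7483−130.4814)/(48.2217−25.4886)=-1.0000; B=V−Δ·S=131.0672
Node (3,1) S=65.1644: V=(p*·64.7398+(1−p*)·107.7483)/1.19=65.9028; Δ=(64.7398−107.7483)/(91.2302−48.2217)=-1.0000; B=V−Δ·S=131.0672
Node (3,2) S=123.2840: V=(p*·0.0000+(1−p*)·64.7398)/1.19=17.3101; Δ=(0.0000−64.7398)/(172.5976−91.2302)=-0.7956; B=V−Δ·S=115.4008
Node (3,3) S=233.2400: V=(p*·0.0000+(1−p*)·0.0000)/1.19=0.0000; Δ=(0.0000−0.0000)/(326.5360−172.5976)=0.0000; B=V−Δ·S=0.0000
Node (2,0) S=46.5460: V=(p*·65.9028+(1−p*)·96.6232)/1.19=63.5945; Δ=(65.9028−96.6232)/(65.1644−34.4440)=-1.0000; B=V−Δ·S=110.1405
Node (2,1) S=88.0600: V=(p*·17.3101+(1−p*)·65.9028)/1.19=27.5390; Δ=(17.3101−65.9028)/(123.2840−65.1644)=-0.8361; B=V−Δ·S=101.1643
Node (2,2) S=166.6000: V=(p*·0.0000+(1−p*)·17.3101)/1.19=4.6284; Δ=(0.0000−17.3101)/(233.2400−123.2840)=-0.1574; B=V−Δ·S=30.8558
Node (1,0) S=62.9000: V=(p*·27.5390+(1−p*)·63.5945)/1.19=32.7825; Δ=(27.5390−63.5945)/(88.0600−46.5460)=-0.8685; B=V−Δ·S=87.4121
Node (1,1) S=119.0000: V=(p*·4.6284+(1−p*)·27.5390)/1.19=10.0152; Δ=(4.6284−27.5390)/(166.6000−88.0600)=-0.2917; B=V−Δ·S=44.7283
Node (0,0) S=85.0000: V=(p*·10.0152+(1−p*)·32.7825)/1.19=14.5037; Δ=(10.0152−32.7825)/(119.0000−62.9000)=-0.4058; B=V−Δ·S=48.9996
Check: Δ(0,0)·S0 + B(0,0) = 14.5037 = V0.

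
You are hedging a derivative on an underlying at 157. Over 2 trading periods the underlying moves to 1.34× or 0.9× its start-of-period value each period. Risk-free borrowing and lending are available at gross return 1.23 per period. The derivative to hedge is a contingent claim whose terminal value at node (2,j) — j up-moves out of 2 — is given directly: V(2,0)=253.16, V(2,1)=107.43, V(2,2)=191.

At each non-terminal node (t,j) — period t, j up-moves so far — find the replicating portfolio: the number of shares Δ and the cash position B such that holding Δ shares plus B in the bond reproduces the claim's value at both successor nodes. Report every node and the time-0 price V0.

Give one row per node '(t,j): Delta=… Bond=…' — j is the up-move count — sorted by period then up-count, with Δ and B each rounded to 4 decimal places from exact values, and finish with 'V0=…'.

(0,0): Delta=0.3089 Bond=59.6071
(1,0): Delta=-2.3440 Bond=448.1659
(1,1): Delta=0.9028 Bond=-51.6330
V0=108.1012

The replicating-portfolio and risk-neutral prices coincide; use p* = (1.23−0.9)/(1.34−0.9) = 0.7500 for the latter.
Terminal payoffs: V(2,0)=253.1600, V(2,1)=107.4300, V(2,2)=191.0000
  t=1,j=0: stock 141.3000 → up 189.3420 (V=107.4300), down 127.1700 (V=253.1600). Price 116.9614; hedge Δ=-2.3440, bond B=448.1659.
  t=1,j=1: stock 210.3800 → up 281.9092 (V=191.0000), down 189.3420 (V=107.4300). Price 138.2988; hedge Δ=0.9028, bond B=-51.6330.
  t=0,j=0: stock 157.0000 → up 210.3800 (V=138.2988), down 141.3000 (V=116.9614). Price 108.1012; hedge Δ=0.3089, bond B=59.6071.
Root portfolio cost Δ·157+B reproduces V0=108.1012.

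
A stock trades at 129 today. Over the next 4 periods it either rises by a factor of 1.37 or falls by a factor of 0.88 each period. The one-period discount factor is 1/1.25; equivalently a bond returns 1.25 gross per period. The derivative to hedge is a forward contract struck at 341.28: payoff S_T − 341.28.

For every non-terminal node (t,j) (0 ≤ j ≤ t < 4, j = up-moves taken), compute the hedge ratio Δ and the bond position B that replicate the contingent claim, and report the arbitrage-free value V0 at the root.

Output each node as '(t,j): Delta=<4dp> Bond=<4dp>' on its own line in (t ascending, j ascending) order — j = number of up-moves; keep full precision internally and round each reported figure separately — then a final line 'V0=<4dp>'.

(0,0): Delta=1.0000 Bond=-139.7883
(1,0): Delta=1.0000 Bond=-174.7354
(1,1): Delta=1.0000 Bond=-174.7354
(2,0): Delta=1.0000 Bond=-218.4192
(2,1): Delta=1.0000 Bond=-218.4192
(2,2): Delta=1.0000 Bond=-218.4192
(3,0): Delta=1.0000 Bond=-273.0240
(3,1): Delta=1.0000 Bond=-273.0240
(3,2): Delta=1.0000 Bond=-273.0240
(3,3): Delta=1.0000 Bond=-273.0240
V0=-10.7883

Under the risk-neutral measure, an up-move has probability p* = (R−d)/(u−d) = 0.7551 and values discount at R = 1.25.
Terminal payoffs: V(4,0)=-263.9193, V(4,1)=-220.8435, V(4,2)=-153.7822, V(4,3)=-49.3800, V(4,4)=113.1552
(3,0): S=87.9099. Δ = (V_up−V_dn)/(S_up−S_dn) = (-220.8435−-263.9193)/(120.4365−77.3607) = 1.0000. V = [p*·-220.8435 + (1−p*)·-263.9193]/1.25 = -185.1141. B = V − Δ·S = -273.0240.
(3,1): S=136.8597. Δ = (V_up−V_dn)/(S_up−S_dn) = (-153.7822−-220.8435)/(187.4978−120.4365) = 1.0000. V = [p*·-153.7822 + (1−p*)·-220.8435]/1.25 = -136.1643. B = V − Δ·S = -273.0240.
(3,2): S=213.0657. Δ = (V_up−V_dn)/(S_up−S_dn) = (-49.3800−-153.7822)/(291.9000−187.4978) = 1.0000. V = [p*·-49.3800 + (1−p*)·-153.7822]/1.25 = -59.9583. B = V − Δ·S = -273.0240.
(3,3): S=331.7045. Δ = (V_up−V_dn)/(S_up−S_dn) = (113.1552−-49.3800)/(454.4352−291.9000) = 1.0000. V = [p*·113.1552 + (1−p*)·-49.3800]/1.25 = 58.6805. B = V − Δ·S = -273.0240.
(2,0): S=99.8976. Δ = (V_up−V_dn)/(S_up−S_dn) = (-136.1643−-185.1141)/(136.8597−87.9099) = 1.0000. V = [p*·-136.1643 + (1−p*)·-185.1141]/1.25 = -118.5216. B = V − Δ·S = -218.4192.
(2,1): S=155.5224. Δ = (V_up−V_dn)/(S_up−S_dn) = (-59.9583−-136.1643)/(213.0657−136.8597) = 1.0000. V = [p*·-59.9583 + (1−p*)·-136.1643]/1.25 = -62.8968. B = V − Δ·S = -218.4192.
(2,2): S=242.1201. Δ = (V_up−V_dn)/(S_up−S_dn) = (58.6805−-59.9583)/(331.7045−213.0657) = 1.0000. V = [p*·58.6805 + (1−p*)·-59.9583]/1.25 = 23.7009. B = V − Δ·S = -218.4192.
(1,0): S=113.5200. Δ = (V_up−V_dn)/(S_up−S_dn) = (-62.8968−-118.5216)/(155.5224−99.8976) = 1.0000. V = [p*·-62.8968 + (1−p*)·-118.5216]/1.25 = -61.2154. B = V − Δ·S = -174.7354.
(1,1): S=176.7300. Δ = (V_up−V_dn)/(S_up−S_dn) = (23.7009−-62.8968)/(242.1201−155.5224) = 1.0000. V = [p*·23.7009 + (1−p*)·-62.8968]/1.25 = 1.9946. B = V − Δ·S = -174.7354.
(0,0): S=129.0000. Δ = (V_up−V_dn)/(S_up−S_dn) = (1.9946−-61.2154)/(176.7300−113.5200) = 1.0000. V = [p*·1.9946 + (1−p*)·-61.2154]/1.25 = -10.7883. B = V − Δ·S = -139.7883.
The time-0 hedge costs -10.7883, which is the no-arbitrage price.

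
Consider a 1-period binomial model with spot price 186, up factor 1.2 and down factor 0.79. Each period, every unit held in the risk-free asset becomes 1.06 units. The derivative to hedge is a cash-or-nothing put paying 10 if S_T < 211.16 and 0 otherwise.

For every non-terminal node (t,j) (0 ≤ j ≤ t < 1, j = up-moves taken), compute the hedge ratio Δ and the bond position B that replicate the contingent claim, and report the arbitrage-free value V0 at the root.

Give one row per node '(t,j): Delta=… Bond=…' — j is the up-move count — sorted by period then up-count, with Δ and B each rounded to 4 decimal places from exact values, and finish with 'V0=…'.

The replicating-portfolio and risk-neutral prices coincide; use p* = (1.06−0.79)/(1.2−0.79) = 0.6585 for the latter.
Terminal payoffs: V(1,0)=10.0000, V(1,1)=0.0000
  t=0,j=0: stock 186.0000 → up 223.2000 (V=0.0000), down 146.9400 (V=10.0000). Price 3.2214; hedge Δ=-0.1311, bond B=27.6116.
Root portfolio cost Δ·186+B reproduces V0=3.2214.

(0,0): Delta=-0.1311 Bond=27.6116
V0=3.2214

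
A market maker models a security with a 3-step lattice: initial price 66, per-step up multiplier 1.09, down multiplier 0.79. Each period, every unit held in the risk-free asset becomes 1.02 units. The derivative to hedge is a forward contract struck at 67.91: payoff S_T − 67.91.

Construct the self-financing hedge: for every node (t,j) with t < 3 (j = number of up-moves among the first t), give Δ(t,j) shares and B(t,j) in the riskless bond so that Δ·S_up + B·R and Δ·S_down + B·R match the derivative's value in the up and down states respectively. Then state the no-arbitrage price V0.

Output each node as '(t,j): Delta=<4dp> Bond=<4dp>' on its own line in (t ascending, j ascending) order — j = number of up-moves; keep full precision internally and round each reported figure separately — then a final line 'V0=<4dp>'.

(0,0): Delta=1.0000 Bond=-63.9931
(1,0): Delta=1.0000 Bond=-65.2730
(1,1): Delta=1.0000 Bond=-65.2730
(2,0): Delta=1.0000 Bond=-66.5784
(2,1): Delta=1.0000 Bond=-66.5784
(2,2): Delta=1.0000 Bond=-66.5784
V0=2.0069

No-arbitrage ⇒ martingale measure with p* = (R−d)/(u−d) = 0.7667.
Payoff layer (t=3): V(3,0)=-35.3694, V(3,1)=-23.0122, V(3,2)=-5.9625, V(3,3)=17.5619
(2,0): S=41.1906. Δ = (V_up−V_dn)/(S_up−S_dn) = (-23.0122−-35.3694)/(44.8978−32.5406) = 1.0000. V = [p*·-23.0122 + (1−p*)·-35.3694]/1.02 = -25.3878. B = V − Δ·S = -66.5784.
(2,1): S=56.8326. Δ = (V_up−V_dn)/(S_up−S_dn) = (-5.9625−-23.0122)/(61.9475−44.8978) = 1.0000. V = [p*·-5.9625 + (1−p*)·-23.0122]/1.02 = -9.7458. B = V − Δ·S = -66.5784.
(2,2): S=78.4146. Δ = (V_up−V_dn)/(S_up−S_dn) = (17.5619−-5.9625)/(85.4719−61.9475) = 1.0000. V = [p*·17.5619 + (1−p*)·-5.9625]/1.02 = 11.8362. B = V − Δ·S = -66.5784.
(1,0): S=52.1400. Δ = (V_up−V_dn)/(S_up−S_dn) = (-9.7458−-25.3878)/(56.8326−41.1906) = 1.0000. V = [p*·-9.7458 + (1−p*)·-25.3878]/1.02 = -13.1330. B = V − Δ·S = -65.2730.
(1,1): S=71.9400. Δ = (V_up−V_dn)/(S_up−S_dn) = (11.8362−-9.7458)/(78.4146−56.8326) = 1.0000. V = [p*·11.8362 + (1−p*)·-9.7458]/1.02 = 6.6670. B = V − Δ·S = -65.2730.
(0,0): S=66.0000. Δ = (V_up−V_dn)/(S_up−S_dn) = (6.6670−-13.1330)/(71.9400−52.1400) = 1.0000. V = [p*·6.6670 + (1−p*)·-13.1330]/1.02 = 2.0069. B = V − Δ·S = -63.9931.
Self-financing check: at every node Δ·S+B equals the discounted successor values.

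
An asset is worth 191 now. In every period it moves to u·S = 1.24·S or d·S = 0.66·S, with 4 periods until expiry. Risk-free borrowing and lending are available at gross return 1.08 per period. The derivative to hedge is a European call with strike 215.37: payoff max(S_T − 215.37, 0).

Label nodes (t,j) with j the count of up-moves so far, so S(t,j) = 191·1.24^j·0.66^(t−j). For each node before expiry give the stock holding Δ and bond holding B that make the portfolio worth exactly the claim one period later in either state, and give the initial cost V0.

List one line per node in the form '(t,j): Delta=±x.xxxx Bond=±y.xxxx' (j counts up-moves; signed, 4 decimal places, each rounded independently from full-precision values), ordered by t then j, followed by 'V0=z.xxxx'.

No-arbitrage ⇒ martingale measure with p* = (R−d)/(u−d) = 0.7241.
Terminal payoffs: V(4,0)=0.0000, V(4,1)=0.0000, V(4,2)=0.0000, V(4,3)=24.9790, V(4,4)=236.1948
  t=3,j=0: stock 54.9117 → up 68.0906 (V=0.0000), down 36.2417 (V=0.0000). Price 0.0000; hedge Δ=0.0000, bond B=0.0000.
  t=3,j=1: stock 103.1675 → up 127.9277 (V=0.0000), down 68.0906 (V=0.0000). Price 0.0000; hedge Δ=0.0000, bond B=0.0000.
  t=3,j=2: stock 193.8299 → up 240.3490 (V=24.9790), down 127.9277 (V=0.0000). Price 16.7484; hedge Δ=0.2222, bond B=-26.3189.
  t=3,j=3: stock 364.1652 → up 451.5648 (V=236.1948), down 240.3490 (V=24.9790). Price 164.7485; hedge Δ=1.0000, bond B=-199.4167.
  t=2,j=0: stock 83.1996 → up 103.1675 (V=0.0000), down 54.9117 (V=0.0000). Price 0.0000; hedge Δ=0.0000, bond B=0.0000.
  t=2,j=1: stock 156.3144 → up 193.8299 (V=16.7484), down 103.1675 (V=0.0000). Price 11.2298; hedge Δ=0.1847, bond B=-17.6468.
  t=2,j=2: stock 293.6816 → up 364.1652 (V=164.7485), down 193.8299 (V=16.7484). Price 114.7416; hedge Δ=0.8689, bond B=-140.4311.
  t=1,j=0: stock 126.0600 → up 156.3144 (V=11.2298), down 83.1996 (V=0.0000). Price 7.5295; hedge Δ=0.1536, bond B=-11.8321.
  t=1,j=1: stock 236.8400 → up 293.6816 (V=114.7416), down 156.3144 (V=11.2298). Price 79.8024; hedge Δ=0.7535, bond B=-98.6662.
  t=0,j=0: stock 191.0000 → up 236.8400 (V=79.8024), down 126.0600 (V=7.5295). Price 55.4306; hedge Δ=0.6524, bond B=-69.1778.
Self-financing check: at every node Δ·S+B equals the discounted successor values.

(0,0): Delta=0.6524 Bond=-69.1778
(1,0): Delta=0.1536 Bond=-11.8321
(1,1): Delta=0.7535 Bond=-98.6662
(2,0): Delta=0.0000 Bond=0.0000
(2,1): Delta=0.1847 Bond=-17.6468
(2,2): Delta=0.8689 Bond=-140.4311
(3,0): Delta=0.0000 Bond=0.0000
(3,1): Delta=0.0000 Bond=0.0000
(3,2): Delta=0.2222 Bond=-26.3189
(3,3): Delta=1.0000 Bond=-199.4167
V0=55.4306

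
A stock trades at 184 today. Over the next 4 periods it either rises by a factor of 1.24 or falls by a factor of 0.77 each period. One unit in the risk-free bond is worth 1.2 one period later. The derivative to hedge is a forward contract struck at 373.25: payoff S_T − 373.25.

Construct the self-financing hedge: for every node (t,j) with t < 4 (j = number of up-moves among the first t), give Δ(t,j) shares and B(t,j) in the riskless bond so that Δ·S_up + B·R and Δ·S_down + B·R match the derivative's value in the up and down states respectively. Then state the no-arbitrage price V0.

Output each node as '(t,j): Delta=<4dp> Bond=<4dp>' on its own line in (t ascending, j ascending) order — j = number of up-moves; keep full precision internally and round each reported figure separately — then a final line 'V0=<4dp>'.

No-arbitrage ⇒ martingale measure with p* = (R−d)/(u−d) = 0.9149.
Terminal payoffs: V(4,0)=-308.5684, V(4,1)=-269.0874, V(4,2)=-205.5077, V(4,3)=-103.1195, V(4,4)=61.7653
  t=3,j=0: stock 84.0021 → up 104.1626 (V=-269.0874), down 64.6816 (V=-308.5684). Price -227.0396; hedge Δ=1.0000, bond B=-311.0417.
  t=3,j=1: stock 135.2761 → up 167.7423 (V=-205.5077), down 104.1626 (V=-269.0874). Price -175.7656; hedge Δ=1.0000, bond B=-311.0417.
  t=3,j=2: stock 217.8472 → up 270.1305 (V=-103.1195), down 167.7423 (V=-205.5077). Price -93.1945; hedge Δ=1.0000, bond B=-311.0417.
  t=3,j=3: stock 350.8188 → up 435.0153 (V=61.7653), down 270.1305 (V=-103.1195). Price 39.7771; hedge Δ=1.0000, bond B=-311.0417.
  t=2,j=0: stock 109.0936 → up 135.2761 (V=-175.7656), down 84.0021 (V=-227.0396). Price -150.1078; hedge Δ=1.0000, bond B=-259.2014.
  t=2,j=1: stock 175.6832 → up 217.8472 (V=-93.1945), down 135.2761 (V=-175.7656). Price -83.5182; hedge Δ=1.0000, bond B=-259.2014.
  t=2,j=2: stock 282.9184 → up 350.8188 (V=39.7771), down 217.8472 (V=-93.1945). Price 23.7170; hedge Δ=1.0000, bond B=-259.2014.
  t=1,j=0: stock 141.6800 → up 175.6832 (V=-83.5182), down 109.0936 (V=-150.1078). Price -74.3212; hedge Δ=1.0000, bond B=-216.0012.
  t=1,j=1: stock 228.1600 → up 282.9184 (V=23.7170), down 175.6832 (V=-83.5182). Price 12.1588; hedge Δ=1.0000, bond B=-216.0012.
  t=0,j=0: stock 184.0000 → up 228.1600 (V=12.1588), down 141.6800 (V=-74.3212). Price 3.9990; hedge Δ=1.0000, bond B=-180.0010.
Self-financing check: at every node Δ·S+B equals the discounted successor values.

(0,0): Delta=1.0000 Bond=-180.0010
(1,0): Delta=1.0000 Bond=-216.0012
(1,1): Delta=1.0000 Bond=-216.0012
(2,0): Delta=1.0000 Bond=-259.2014
(2,1): Delta=1.0000 Bond=-259.2014
(2,2): Delta=1.0000 Bond=-259.2014
(3,0): Delta=1.0000 Bond=-311.0417
(3,1): Delta=1.0000 Bond=-311.0417
(3,2): Delta=1.0000 Bond=-311.0417
(3,3): Delta=1.0000 Bond=-311.0417
V0=3.9990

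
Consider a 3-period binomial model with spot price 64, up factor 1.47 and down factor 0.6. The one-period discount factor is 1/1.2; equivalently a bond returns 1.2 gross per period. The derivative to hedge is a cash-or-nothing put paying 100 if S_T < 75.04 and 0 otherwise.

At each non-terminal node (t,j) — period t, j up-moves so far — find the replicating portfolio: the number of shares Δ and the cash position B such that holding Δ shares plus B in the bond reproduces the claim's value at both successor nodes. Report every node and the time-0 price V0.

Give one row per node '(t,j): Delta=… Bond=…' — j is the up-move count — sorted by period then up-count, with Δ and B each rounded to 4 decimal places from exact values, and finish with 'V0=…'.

(0,0): Delta=-0.5339 Bond=47.4300
(1,0): Delta=-1.7203 Bond=102.4739
(1,1): Delta=-0.3160 Bond=36.4150
(2,0): Delta=0.0000 Bond=83.3333
(2,1): Delta=-2.0363 Bond=140.8046
(2,2): Delta=0.0000 Bond=0.0000
V0=13.2616

Risk-neutral probability p* = (R−d)/(u−d) = (1.2−0.6)/(1.47−0.6) = 0.6897.
Terminal values V(3,·): V(3,0)=100.0000, V(3,1)=100.0000, V(3,2)=0.0000, V(3,3)=0.0000
(2,0): S=23.0400. Δ = (V_up−V_dn)/(S_up−S_dn) = (100.0000−100.0000)/(33.8688−13.8240) = 0.0000. V = [p*·100.0000 + (1−p*)·100.0000]/1.2 = 83.3333. B = V − Δ·S = 83.3333.
(2,1): S=56.4480. Δ = (V_up−V_dn)/(S_up−S_dn) = (0.0000−100.0000)/(82.9786−33.8688) = -2.0363. V = [p*·0.0000 + (1−p*)·100.0000]/1.2 = 25.8621. B = V − Δ·S = 140.8046.
(2,2): S=138.2976. Δ = (V_up−V_dn)/(S_up−S_dn) = (0.0000−0.0000)/(203.2975−82.9786) = 0.0000. V = [p*·0.0000 + (1−p*)·0.0000]/1.2 = 0.0000. B = V − Δ·S = 0.0000.
(1,0): S=38.4000. Δ = (V_up−V_dn)/(S_up−S_dn) = (25.8621−83.3333)/(56.4480−23.0400) = -1.7203. V = [p*·25.8621 + (1−p*)·83.3333]/1.2 = 36.4150. B = V − Δ·S = 102.4739.
(1,1): S=94.0800. Δ = (V_up−V_dn)/(S_up−S_dn) = (0.0000−25.8621)/(138.2976−56.4480) = -0.3160. V = [p*·0.0000 + (1−p*)·25.8621]/1.2 = 6.6885. B = V − Δ·S = 36.4150.
(0,0): S=64.0000. Δ = (V_up−V_dn)/(S_up−S_dn) = (6.6885−36.4150)/(94.0800−38.4000) = -0.5339. V = [p*·6.6885 + (1−p*)·36.4150]/1.2 = 13.2616. B = V − Δ·S = 47.4300.
Root portfolio cost Δ·64+B reproduces V0=13.2616.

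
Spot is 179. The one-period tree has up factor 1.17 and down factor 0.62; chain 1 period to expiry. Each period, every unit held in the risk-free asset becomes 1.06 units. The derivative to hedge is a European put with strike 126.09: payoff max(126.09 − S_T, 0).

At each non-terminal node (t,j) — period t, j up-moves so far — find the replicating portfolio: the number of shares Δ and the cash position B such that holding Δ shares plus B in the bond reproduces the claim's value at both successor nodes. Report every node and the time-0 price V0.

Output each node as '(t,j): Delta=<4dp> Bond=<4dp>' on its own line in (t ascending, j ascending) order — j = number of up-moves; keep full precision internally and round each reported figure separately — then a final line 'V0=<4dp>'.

The replicating-portfolio and risk-neutral prices coincide; use p* = (1.06−0.62)/(1.17−0.62) = 0.8000 for the latter.
Terminal values V(1,·): V(1,0)=15.1100, V(1,1)=0.0000
  t=0,j=0: stock 179.0000 → up 209.4300 (V=0.0000), down 110.9800 (V=15.1100). Price 2.8509; hedge Δ=-0.1535, bond B=30.3237.
Each (Δ,B) replicates both successor values, so the strategy is self-financing and V0 is arbitrage-free.

(0,0): Delta=-0.1535 Bond=30.3237
V0=2.8509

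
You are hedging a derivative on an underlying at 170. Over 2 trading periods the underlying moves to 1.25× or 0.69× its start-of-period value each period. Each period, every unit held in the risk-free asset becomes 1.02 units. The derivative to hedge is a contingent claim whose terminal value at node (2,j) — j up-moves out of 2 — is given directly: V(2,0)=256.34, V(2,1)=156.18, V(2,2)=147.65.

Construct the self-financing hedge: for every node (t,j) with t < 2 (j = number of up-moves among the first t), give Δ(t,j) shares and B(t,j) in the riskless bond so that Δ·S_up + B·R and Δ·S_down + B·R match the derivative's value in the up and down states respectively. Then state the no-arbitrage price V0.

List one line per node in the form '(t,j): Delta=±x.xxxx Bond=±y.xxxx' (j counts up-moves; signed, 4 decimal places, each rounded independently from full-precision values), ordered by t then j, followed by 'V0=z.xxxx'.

Risk-neutral probability p* = (R−d)/(u−d) = (1.02−0.69)/(1.25−0.69) = 0.5893.
Terminal payoffs: V(2,0)=256.3400, V(2,1)=156.1800, V(2,2)=147.6500
Node (1,0) S=117.3000: V=(p*·156.1800+(1−p*)·256.3400)/1.02=193.4482; Δ=(156.1800−256.3400)/(146.6250−80.9370)=-1.5248; B=V−Δ·S=372.3053
Node (1,1) S=212.5000: V=(p*·147.6500+(1−p*)·156.1800)/1.02=148.1896; Δ=(147.6500−156.1800)/(265.6250−146.6250)=-0.0717; B=V−Δ·S=163.4217
Node (0,0) S=170.0000: V=(p*·148.1896+(1−p*)·193.4482)/1.02=163.5078; Δ=(148.1896−193.4482)/(212.5000−117.3000)=-0.4754; B=V−Δ·S=244.3267
Each (Δ,B) replicates both successor values, so the strategy is self-financing and V0 is arbitrage-free.

(0,0): Delta=-0.4754 Bond=244.3267
(1,0): Delta=-1.5248 Bond=372.3053
(1,1): Delta=-0.0717 Bond=163.4217
V0=163.5078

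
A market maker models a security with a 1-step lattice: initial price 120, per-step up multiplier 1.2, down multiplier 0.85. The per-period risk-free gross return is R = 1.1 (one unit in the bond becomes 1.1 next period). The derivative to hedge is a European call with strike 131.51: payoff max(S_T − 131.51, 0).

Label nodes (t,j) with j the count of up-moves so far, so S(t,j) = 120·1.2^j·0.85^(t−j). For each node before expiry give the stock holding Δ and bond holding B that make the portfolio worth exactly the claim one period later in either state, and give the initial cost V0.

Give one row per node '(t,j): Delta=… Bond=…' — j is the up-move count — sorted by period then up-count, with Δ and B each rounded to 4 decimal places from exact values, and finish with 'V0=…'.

(0,0): Delta=0.2974 Bond=-27.5753
V0=8.1104

Risk-neutral probability p* = (R−d)/(u−d) = (1.1−0.85)/(1.2−0.85) = 0.7143.
At expiry t=1: V(1,0)=0.0000, V(1,1)=12.4900
(0,0): S=120.0000. Δ = (V_up−V_dn)/(S_up−S_dn) = (12.4900−0.0000)/(144.0000−102.0000) = 0.2974. V = [p*·12.4900 + (1−p*)·0.0000]/1.1 = 8.1104. B = V − Δ·S = -27.5753.
Self-financing check: at every node Δ·S+B equals the discounted successor values.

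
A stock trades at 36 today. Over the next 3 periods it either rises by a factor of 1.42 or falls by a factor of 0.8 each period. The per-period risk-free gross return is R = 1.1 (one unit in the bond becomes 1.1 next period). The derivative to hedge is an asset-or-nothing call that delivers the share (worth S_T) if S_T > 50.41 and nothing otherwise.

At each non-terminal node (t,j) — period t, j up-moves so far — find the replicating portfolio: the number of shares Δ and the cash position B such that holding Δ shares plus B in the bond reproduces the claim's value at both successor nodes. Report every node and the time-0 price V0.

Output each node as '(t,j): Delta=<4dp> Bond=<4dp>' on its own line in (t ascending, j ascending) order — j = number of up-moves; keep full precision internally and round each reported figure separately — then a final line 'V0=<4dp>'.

(0,0): Delta=1.4642 Bond=-28.1195
(1,0): Delta=1.4306 Bond=-29.9648
(1,1): Delta=1.4843 Bond=-31.9625
(2,0): Delta=0.0000 Bond=0.0000
(2,1): Delta=2.2903 Bond=-68.1200
(2,2): Delta=1.0000 Bond=0.0000
V0=24.5908

Risk-neutral probability p* = (R−d)/(u−d) = (1.1−0.8)/(1.42−0.8) = 0.4839.
Payoff layer (t=3): V(3,0)=0.0000, V(3,1)=0.0000, V(3,2)=58.0723, V(3,3)=103.0784
(2,0): S=23.0400. Δ = (V_up−V_dn)/(S_up−S_dn) = (0.0000−0.0000)/(32.7168−18.4320) = 0.0000. V = [p*·0.0000 + (1−p*)·0.0000]/1.1 = 0.0000. B = V − Δ·S = 0.0000.
(2,1): S=40.8960. Δ = (V_up−V_dn)/(S_up−S_dn) = (58.0723−0.0000)/(58.0723−32.7168) = 2.2903. V = [p*·58.0723 + (1−p*)·0.0000]/1.1 = 25.5450. B = V − Δ·S = -68.1200.
(2,2): S=72.5904. Δ = (V_up−V_dn)/(S_up−S_dn) = (103.0784−58.0723)/(103.0784−58.0723) = 1.0000. V = [p*·103.0784 + (1−p*)·58.0723]/1.1 = 72.5904. B = V − Δ·S = 0.0000.
(1,0): S=28.8000. Δ = (V_up−V_dn)/(S_up−S_dn) = (25.5450−0.0000)/(40.8960−23.0400) = 1.4306. V = [p*·25.5450 + (1−p*)·0.0000]/1.1 = 11.2368. B = V − Δ·S = -29.9648.
(1,1): S=51.1200. Δ = (V_up−V_dn)/(S_up−S_dn) = (72.5904−25.5450)/(72.5904−40.8960) = 1.4843. V = [p*·72.5904 + (1−p*)·25.5450]/1.1 = 43.9172. B = V − Δ·S = -31.9625.
(0,0): S=36.0000. Δ = (V_up−V_dn)/(S_up−S_dn) = (43.9172−11.2368)/(51.1200−28.8000) = 1.4642. V = [p*·43.9172 + (1−p*)·11.2368]/1.1 = 24.5908. B = V − Δ·S = -28.1195.
Self-financing check: at every node Δ·S+B equals the discounted successor values.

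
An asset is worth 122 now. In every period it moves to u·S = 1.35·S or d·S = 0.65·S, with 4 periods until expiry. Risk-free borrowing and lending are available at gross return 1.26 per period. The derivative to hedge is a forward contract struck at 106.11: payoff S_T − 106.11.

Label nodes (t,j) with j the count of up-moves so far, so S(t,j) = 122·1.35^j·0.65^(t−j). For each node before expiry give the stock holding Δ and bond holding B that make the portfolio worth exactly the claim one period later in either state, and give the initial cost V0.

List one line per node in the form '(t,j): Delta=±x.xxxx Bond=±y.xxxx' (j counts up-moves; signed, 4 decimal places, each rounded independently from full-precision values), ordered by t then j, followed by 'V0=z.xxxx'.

Since d<R<u, set p* = (R−d)/(u−d) = 0.8714; price each node as the discounted p*-expectation of its children.
Terminal payoffs: V(4,0)=-84.3322, V(4,1)=-60.8793, V(4,2)=-12.1692, V(4,3)=88.9977, V(4,4)=299.1138
(3,0): S=33.5042. Δ = (V_up−V_dn)/(S_up−S_dn) = (-60.8793−-84.3322)/(45.2307−21.7778) = 1.0000. V = [p*·-60.8793 + (1−p*)·-84.3322]/1.26 = -50.7100. B = V − Δ·S = -84.2143.
(3,1): S=69.5858. Δ = (V_up−V_dn)/(S_up−S_dn) = (-12.1692−-60.8793)/(93.9408−45.2307) = 1.0000. V = [p*·-12.1692 + (1−p*)·-60.8793]/1.26 = -14.6285. B = V − Δ·S = -84.2143.
(3,2): S=144.5243. Δ = (V_up−V_dn)/(S_up−S_dn) = (88.9977−-12.1692)/(195.1077−93.9408) = 1.0000. V = [p*·88.9977 + (1−p*)·-12.1692]/1.26 = 60.3100. B = V − Δ·S = -84.2143.
(3,3): S=300.1658. Δ = (V_up−V_dn)/(S_up−S_dn) = (299.1138−88.9977)/(405.2238−195.1077) = 1.0000. V = [p*·299.1138 + (1−p*)·88.9977]/1.26 = 215.9515. B = V − Δ·S = -84.2143.
(2,0): S=51.5450. Δ = (V_up−V_dn)/(S_up−S_dn) = (-14.6285−-50.7100)/(69.5858−33.5042) = 1.0000. V = [p*·-14.6285 + (1−p*)·-50.7100]/1.26 = -15.2917. B = V − Δ·S = -66.8367.
(2,1): S=107.0550. Δ = (V_up−V_dn)/(S_up−S_dn) = (60.3100−-14.6285)/(144.5243−69.5858) = 1.0000. V = [p*·60.3100 + (1−p*)·-14.6285]/1.26 = 40.2183. B = V − Δ·S = -66.8367.
(2,2): S=222.3450. Δ = (V_up−V_dn)/(S_up−S_dn) = (215.9515−60.3100)/(300.1658−144.5243) = 1.0000. V = [p*·215.9515 + (1−p*)·60.3100]/1.26 = 155.5083. B = V − Δ·S = -66.8367.
(1,0): S=79.3000. Δ = (V_up−V_dn)/(S_up−S_dn) = (40.2183−-15.2917)/(107.0550−51.5450) = 1.0000. V = [p*·40.2183 + (1−p*)·-15.2917]/1.26 = 26.2550. B = V − Δ·S = -53.0450.
(1,1): S=164.7000. Δ = (V_up−V_dn)/(S_up−S_dn) = (155.5083−40.2183)/(222.3450−107.0550) = 1.0000. V = [p*·155.5083 + (1−p*)·40.2183]/1.26 = 111.6550. B = V − Δ·S = -53.0450.
(0,0): S=122.0000. Δ = (V_up−V_dn)/(S_up−S_dn) = (111.6550−26.2550)/(164.7000−79.3000) = 1.0000. V = [p*·111.6550 + (1−p*)·26.2550]/1.26 = 79.9008. B = V − Δ·S = -42.0992.
Self-financing check: at every node Δ·S+B equals the discounted successor values.

(0,0): Delta=1.0000 Bond=-42.0992
(1,0): Delta=1.0000 Bond=-53.0450
(1,1): Delta=1.0000 Bond=-53.0450
(2,0): Delta=1.0000 Bond=-66.8367
(2,1): Delta=1.0000 Bond=-66.8367
(2,2): Delta=1.0000 Bond=-66.8367
(3,0): Delta=1.0000 Bond=-84.2143
(3,1): Delta=1.0000 Bond=-84.2143
(3,2): Delta=1.0000 Bond=-84.2143
(3,3): Delta=1.0000 Bond=-84.2143
V0=79.9008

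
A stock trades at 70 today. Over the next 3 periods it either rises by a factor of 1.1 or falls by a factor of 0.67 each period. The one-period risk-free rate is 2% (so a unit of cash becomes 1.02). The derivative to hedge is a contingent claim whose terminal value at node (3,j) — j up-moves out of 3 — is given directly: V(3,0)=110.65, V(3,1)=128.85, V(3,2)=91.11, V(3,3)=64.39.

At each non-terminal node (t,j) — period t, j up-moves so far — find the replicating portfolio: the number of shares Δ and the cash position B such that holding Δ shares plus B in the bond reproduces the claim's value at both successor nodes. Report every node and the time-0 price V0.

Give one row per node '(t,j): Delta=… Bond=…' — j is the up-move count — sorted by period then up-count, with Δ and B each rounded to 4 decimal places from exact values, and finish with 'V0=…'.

Since d<R<u, set p* = (R−d)/(u−d) = 0.8140; price each node as the discounted p*-expectation of its children.
Payoff layer (t=3): V(3,0)=110.6500, V(3,1)=128.8500, V(3,2)=91.1100, V(3,3)=64.3900
Node (2,0) S=31.4230: V=(p*·128.8500+(1−p*)·110.6500)/1.02=123.0039; Δ=(128.8500−110.6500)/(34.5653−21.0534)=1.3470; B=V−Δ·S=80.6783
Node (2,1) S=51.5900: V=(p*·91.1100+(1−p*)·128.8500)/1.02=96.2073; Δ=(91.1100−128.8500)/(56.7490−34.5653)=-1.7012; B=V−Δ·S=183.9747
Node (2,2) S=84.7000: V=(p*·64.3900+(1−p*)·91.1100)/1.02=68.0011; Δ=(64.3900−91.1100)/(93.1700−56.7490)=-0.7336; B=V−Δ·S=130.1407
Node (1,0) S=46.9000: V=(p*·96.2073+(1−p*)·123.0039)/1.02=99.2085; Δ=(96.2073−123.0039)/(51.5900−31.4230)=-1.3287; B=V−Δ·S=161.5262
Node (1,1) S=77.0000: V=(p*·68.0011+(1−p*)·96.2073)/1.02=71.8125; Δ=(68.0011−96.2073)/(84.7000−51.5900)=-0.8519; B=V−Δ·S=137.4081
Node (0,0) S=70.0000: V=(p*·71.8125+(1−p*)·99.2085)/1.02=75.4014; Δ=(71.8125−99.2085)/(77.0000−46.9000)=-0.9102; B=V−Δ·S=139.1130
Root portfolio cost Δ·70+B reproduces V0=75.4014.

(0,0): Delta=-0.9102 Bond=139.1130
(1,0): Delta=-1.3287 Bond=161.5262
(1,1): Delta=-0.8519 Bond=137.4081
(2,0): Delta=1.3470 Bond=80.6783
(2,1): Delta=-1.7012 Bond=183.9747
(2,2): Delta=-0.7336 Bond=130.1407
V0=75.4014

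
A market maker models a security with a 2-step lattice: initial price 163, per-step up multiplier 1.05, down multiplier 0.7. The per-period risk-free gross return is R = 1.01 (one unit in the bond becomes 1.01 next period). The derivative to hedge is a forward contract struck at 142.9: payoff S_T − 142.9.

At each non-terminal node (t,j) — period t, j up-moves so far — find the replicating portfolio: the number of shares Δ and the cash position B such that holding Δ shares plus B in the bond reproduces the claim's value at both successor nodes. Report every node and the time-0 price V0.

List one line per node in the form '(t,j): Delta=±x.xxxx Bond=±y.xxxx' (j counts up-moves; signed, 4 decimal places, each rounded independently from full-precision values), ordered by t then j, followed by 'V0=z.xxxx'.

Risk-neutral probability p* = (R−d)/(u−d) = (1.01−0.7)/(1.05−0.7) = 0.8857.
At expiry t=2: V(2,0)=-63.0300, V(2,1)=-23.0950, V(2,2)=36.8075
Node (1,0) S=114.1000: V=(p*·-23.0950+(1−p*)·-63.0300)/1.01=-27.3851; Δ=(-23.0950−-63.0300)/(119.8050−79.8700)=1.0000; B=V−Δ·S=-141.4851
Node (1,1) S=171.1500: V=(p*·36.8075+(1−p*)·-23.0950)/1.01=29.6649; Δ=(36.8075−-23.0950)/(179.7075−119.8050)=1.0000; B=V−Δ·S=-141.4851
Node (0,0) S=163.0000: V=(p*·29.6649+(1−p*)·-27.3851)/1.01=22.9157; Δ=(29.6649−-27.3851)/(171.1500−114.1000)=1.0000; B=V−Δ·S=-140.0843
Each (Δ,B) replicates both successor values, so the strategy is self-financing and V0 is arbitrage-free.

(0,0): Delta=1.0000 Bond=-140.0843
(1,0): Delta=1.0000 Bond=-141.4851
(1,1): Delta=1.0000 Bond=-141.4851
V0=22.9157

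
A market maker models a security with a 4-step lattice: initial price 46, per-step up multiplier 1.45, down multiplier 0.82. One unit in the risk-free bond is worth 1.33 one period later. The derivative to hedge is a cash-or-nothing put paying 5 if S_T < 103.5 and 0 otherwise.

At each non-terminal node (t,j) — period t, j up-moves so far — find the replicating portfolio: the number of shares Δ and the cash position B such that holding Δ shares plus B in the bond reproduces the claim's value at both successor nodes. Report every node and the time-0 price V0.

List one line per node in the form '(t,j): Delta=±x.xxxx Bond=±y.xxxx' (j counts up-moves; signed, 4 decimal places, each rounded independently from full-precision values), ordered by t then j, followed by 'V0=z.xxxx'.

(0,0): Delta=-0.0275 Bond=1.5291
(1,0): Delta=-0.0779 Bond=3.9381
(1,1): Delta=-0.0207 Bond=1.5856
(2,0): Delta=0.0000 Bond=2.8266
(2,1): Delta=-0.0883 Bond=5.8049
(2,2): Delta=-0.0118 Bond=1.2392
(3,0): Delta=0.0000 Bond=3.7594
(3,1): Delta=0.0000 Bond=3.7594
(3,2): Delta=-0.1001 Bond=8.6526
(3,3): Delta=0.0000 Bond=0.0000
V0=0.2658

Under the risk-neutral measure, an up-move has probability p* = (R−d)/(u−d) = 0.8095 and values discount at R = 1.33.
At expiry t=4: V(4,0)=5.0000, V(4,1)=5.0000, V(4,2)=5.0000, V(4,3)=0.0000, V(4,4)=0.0000
(3,0): S=25.3629. Δ = (V_up−V_dn)/(S_up−S_dn) = (5.0000−5.0000)/(36.7762−20.7976) = 0.0000. V = [p*·5.0000 + (1−p*)·5.0000]/1.33 = 3.7594. B = V − Δ·S = 3.7594.
(3,1): S=44.8491. Δ = (V_up−V_dn)/(S_up−S_dn) = (5.0000−5.0000)/(65.0312−36.7762) = 0.0000. V = [p*·5.0000 + (1−p*)·5.0000]/1.33 = 3.7594. B = V − Δ·S = 3.7594.
(3,2): S=79.3063. Δ = (V_up−V_dn)/(S_up−S_dn) = (0.0000−5.0000)/(114.9941−65.0312) = -0.1001. V = [p*·0.0000 + (1−p*)·5.0000]/1.33 = 0.7161. B = V − Δ·S = 8.6526.
(3,3): S=140.2368. Δ = (V_up−V_dn)/(S_up−S_dn) = (0.0000−0.0000)/(203.3433−114.9941) = 0.0000. V = [p*·0.0000 + (1−p*)·0.0000]/1.33 = 0.0000. B = V − Δ·S = 0.0000.
(2,0): S=30.9304. Δ = (V_up−V_dn)/(S_up−S_dn) = (3.7594−3.7594)/(44.8491−25.3629) = 0.0000. V = [p*·3.7594 + (1−p*)·3.7594]/1.33 = 2.8266. B = V − Δ·S = 2.8266.
(2,1): S=54.6940. Δ = (V_up−V_dn)/(S_up−S_dn) = (0.7161−3.7594)/(79.3063−44.8491) = -0.0883. V = [p*·0.7161 + (1−p*)·3.7594]/1.33 = 0.9743. B = V − Δ·S = 5.8049.
(2,2): S=96.7150. Δ = (V_up−V_dn)/(S_up−S_dn) = (0.0000−0.7161)/(140.2368−79.3063) = -0.0118. V = [p*·0.0000 + (1−p*)·0.7161]/1.33 = 0.1026. B = V − Δ·S = 1.2392.
(1,0): S=37.7200. Δ = (V_up−V_dn)/(S_up−S_dn) = (0.9743−2.8266)/(54.6940−30.9304) = -0.0779. V = [p*·0.9743 + (1−p*)·2.8266]/1.33 = 0.9978. B = V − Δ·S = 3.9381.
(1,1): S=66.7000. Δ = (V_up−V_dn)/(S_up−S_dn) = (0.1026−0.9743)/(96.7150−54.6940) = -0.0207. V = [p*·0.1026 + (1−p*)·0.9743]/1.33 = 0.2019. B = V − Δ·S = 1.5856.
(0,0): S=46.0000. Δ = (V_up−V_dn)/(S_up−S_dn) = (0.2019−0.9978)/(66.7000−37.7200) = -0.0275. V = [p*·0.2019 + (1−p*)·0.9978]/1.33 = 0.2658. B = V − Δ·S = 1.5291.
The time-0 hedge costs 0.2658, which is the no-arbitrage price.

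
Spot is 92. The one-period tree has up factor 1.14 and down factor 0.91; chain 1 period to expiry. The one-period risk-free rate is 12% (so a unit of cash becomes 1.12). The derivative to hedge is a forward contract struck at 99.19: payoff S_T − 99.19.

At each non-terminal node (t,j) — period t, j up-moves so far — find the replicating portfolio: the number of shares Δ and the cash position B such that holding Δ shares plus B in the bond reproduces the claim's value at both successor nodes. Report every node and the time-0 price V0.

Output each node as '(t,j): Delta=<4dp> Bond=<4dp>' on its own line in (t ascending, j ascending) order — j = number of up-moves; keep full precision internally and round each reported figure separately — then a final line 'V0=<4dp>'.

(0,0): Delta=1.0000 Bond=-88.5625
V0=3.4375

The replicating-portfolio and risk-neutral prices coincide; use p* = (1.12−0.91)/(1.14−0.91) = 0.9130 for the latter.
Payoff layer (t=1): V(1,0)=-15.4700, V(1,1)=5.6900
  t=0,j=0: stock 92.0000 → up 104.8800 (V=5.6900), down 83.7200 (V=-15.4700). Price 3.4375; hedge Δ=1.0000, bond B=-88.5625.
Root portfolio cost Δ·92+B reproduces V0=3.4375.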